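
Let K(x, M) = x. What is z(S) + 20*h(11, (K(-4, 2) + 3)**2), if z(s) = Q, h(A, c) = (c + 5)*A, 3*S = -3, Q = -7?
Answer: 1313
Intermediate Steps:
S = -1 (S = (1/3)*(-3) = -1)
h(A, c) = A*(5 + c) (h(A, c) = (5 + c)*A = A*(5 + c))
z(s) = -7
z(S) + 20*h(11, (K(-4, 2) + 3)**2) = -7 + 20*(11*(5 + (-4 + 3)**2)) = -7 + 20*(11*(5 + (-1)**2)) = -7 + 20*(11*(5 + 1)) = -7 + 20*(11*6) = -7 + 20*66 = -7 + 1320 = 1313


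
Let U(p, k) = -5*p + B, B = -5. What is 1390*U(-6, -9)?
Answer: 34750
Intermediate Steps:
U(p, k) = -5 - 5*p (U(p, k) = -5*p - 5 = -5 - 5*p)
1390*U(-6, -9) = 1390*(-5 - 5*(-6)) = 1390*(-5 + 30) = 1390*25 = 34750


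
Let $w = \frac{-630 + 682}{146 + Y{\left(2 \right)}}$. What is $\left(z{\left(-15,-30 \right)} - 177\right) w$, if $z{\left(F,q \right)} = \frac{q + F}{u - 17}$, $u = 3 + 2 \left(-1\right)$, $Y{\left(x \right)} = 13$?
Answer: $- \frac{12077}{212} \approx -56.967$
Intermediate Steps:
$u = 1$ ($u = 3 - 2 = 1$)
$w = \frac{52}{159}$ ($w = \frac{-630 + 682}{146 + 13} = \frac{52}{159} \approx 0.32704$)
$z{\left(F,q \right)} = - \frac{F}{16} - \frac{q}{16}$ ($z{\left(F,q \right)} = \frac{q + F}{1 - 17} = \frac{F + q}{-16} = \left(F + q\right) \left(- \frac{1}{16}\right) = - \frac{F}{16} - \frac{q}{16}$)
$\left(z{\left(-15,-30 \right)} - 177\right) w = \left(\left(\left(- \frac{1}{16}\right) \left(-15\right) - - \frac{15}{8}\right) - 177\right) \frac{52}{159} = \left(\left(\frac{15}{16} + \frac{15}{8}\right) - 177\right) \frac{52}{159} = \left(\frac{45}{16} - 177\right) \frac{52}{159} = \left(- \frac{2787}{16}\right) \frac{52}{159} = - \frac{12077}{212}$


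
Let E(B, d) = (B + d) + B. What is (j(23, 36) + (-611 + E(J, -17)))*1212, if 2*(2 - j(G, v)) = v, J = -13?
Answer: -812040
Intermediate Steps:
E(B, d) = d + 2*B
j(G, v) = 2 - v/2
(j(23, 36) + (-611 + E(J, -17)))*1212 = ((2 - ½*36) + (-611 + (-17 + 2*(-13))))*1212 = ((2 - 18) + (-611 + (-17 - 26)))*1212 = (-16 + (-611 - 43))*1212 = (-16 - 654)*1212 = -670*1212 = -812040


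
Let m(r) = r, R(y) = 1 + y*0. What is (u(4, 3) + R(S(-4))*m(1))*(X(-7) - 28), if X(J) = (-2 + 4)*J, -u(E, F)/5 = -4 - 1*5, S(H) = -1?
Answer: -1932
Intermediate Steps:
u(E, F) = 45 (u(E, F) = -5*(-4 - 1*5) = -5*(-4 - 5) = -5*(-9) = 45)
R(y) = 1 (R(y) = 1 + 0 = 1)
X(J) = 2*J
(u(4, 3) + R(S(-4))*m(1))*(X(-7) - 28) = (45 + 1*1)*(2*(-7) - 28) = (45 + 1)*(-14 - 28) = 46*(-42) = -1932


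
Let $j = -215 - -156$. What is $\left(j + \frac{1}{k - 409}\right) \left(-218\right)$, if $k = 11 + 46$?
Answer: $\frac{2263821}{176} \approx 12863.0$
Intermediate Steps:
$k = 57$
$j = -59$ ($j = -215 + 156 = -59$)
$\left(j + \frac{1}{k - 409}\right) \left(-218\right) = \left(-59 + \frac{1}{57 - 409}\right) \left(-218\right) = \left(-59 + \frac{1}{-352}\right) \left(-218\right) = \left(-59 - \frac{1}{352}\right) \left(-218\right) = \left(- \frac{20769}{352}\right) \left(-218\right) = \frac{2263821}{176}$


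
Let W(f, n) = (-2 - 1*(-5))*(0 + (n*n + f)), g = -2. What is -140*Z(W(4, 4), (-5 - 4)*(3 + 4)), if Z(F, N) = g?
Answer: 280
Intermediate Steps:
W(f, n) = 3*f + 3*n² (W(f, n) = (-2 + 5)*(0 + (n² + f)) = 3*(0 + (f + n²)) = 3*(f + n²) = 3*f + 3*n²)
Z(F, N) = -2
-140*Z(W(4, 4), (-5 - 4)*(3 + 4)) = -140*(-2) = 280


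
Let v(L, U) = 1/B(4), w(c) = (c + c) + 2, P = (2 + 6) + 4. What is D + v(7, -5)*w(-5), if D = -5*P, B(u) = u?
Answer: -62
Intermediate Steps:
P = 12 (P = 8 + 4 = 12)
D = -60 (D = -5*12 = -60)
w(c) = 2 + 2*c (w(c) = 2*c + 2 = 2 + 2*c)
v(L, U) = ¼ (v(L, U) = 1/4 = ¼)
D + v(7, -5)*w(-5) = -60 + (2 + 2*(-5))/4 = -60 + (2 - 10)/4 = -60 + (¼)*(-8) = -60 - 2 = -62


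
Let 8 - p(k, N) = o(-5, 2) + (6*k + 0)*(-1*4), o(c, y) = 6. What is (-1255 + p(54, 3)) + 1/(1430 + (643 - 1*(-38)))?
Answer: 90774/2111 ≈ 43.000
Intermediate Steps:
p(k, N) = 2 + 24*k (p(k, N) = 8 - (6 + (6*k + 0)*(-1*4)) = 8 - (6 + (6*k)*(-4)) = 8 - (6 - 24*k) = 8 + (-6 + 24*k) = 2 + 24*k)
(-1255 + p(54, 3)) + 1/(1430 + (643 - 1*(-38))) = (-1255 + (2 + 24*54)) + 1/(1430 + (643 - 1*(-38))) = (-1255 + (2 + 1296)) + 1/(1430 + (643 + 38)) = (-1255 + 1298) + 1/(1430 + 681) = 43 + 1/2111 = 90774/2111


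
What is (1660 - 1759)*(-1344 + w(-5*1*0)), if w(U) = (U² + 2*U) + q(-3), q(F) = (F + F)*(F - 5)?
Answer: 128304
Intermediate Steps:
q(F) = 2*F*(-5 + F) (q(F) = (2*F)*(-5 + F) = 2*F*(-5 + F))
w(U) = 48 + U² + 2*U (w(U) = (U² + 2*U) + 2*(-3)*(-5 - 3) = (U² + 2*U) + 2*(-3)*(-8) = (U² + 2*U) + 48 = 48 + U² + 2*U)
(1660 - 1759)*(-1344 + w(-5*1*0)) = (1660 - 1759)*(-1344 + (48 + (-5*1*0)² + 2*(-5*1*0))) = -99*(-1344 + (48 + (-5*0)² + 2*(-5*0))) = -99*(-1344 + (48 + 0² + 2*0)) = -99*(-1344 + (48 + 0 + 0)) = -99*(-1344 + 48) = -99*(-1296) = 128304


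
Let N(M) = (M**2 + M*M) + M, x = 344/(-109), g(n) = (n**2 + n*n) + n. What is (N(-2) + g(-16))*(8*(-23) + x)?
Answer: -10240800/109 ≈ -93952.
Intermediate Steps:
g(n) = n + 2*n**2 (g(n) = (n**2 + n**2) + n = 2*n**2 + n = n + 2*n**2)
x = -344/109 (x = 344*(-1/109) = -344/109 ≈ -3.1560)
N(M) = M + 2*M**2 (N(M) = (M**2 + M**2) + M = 2*M**2 + M = M + 2*M**2)
(N(-2) + g(-16))*(8*(-23) + x) = (-2*(1 + 2*(-2)) - 16*(1 + 2*(-16)))*(8*(-23) - 344/109) = (-2*(1 - 4) - 16*(1 - 32))*(-184 - 344/109) = (-2*(-3) - 16*(-31))*(-20400/109) = (6 + 496)*(-20400/109) = 502*(-20400/109) = -10240800/109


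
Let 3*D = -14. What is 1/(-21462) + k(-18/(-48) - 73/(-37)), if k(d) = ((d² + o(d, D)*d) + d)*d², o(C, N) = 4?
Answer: 7835264416540147/82377202446336 ≈ 95.115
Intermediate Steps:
D = -14/3 (D = (⅓)*(-14) = -14/3 ≈ -4.6667)
k(d) = d²*(d² + 5*d) (k(d) = ((d² + 4*d) + d)*d² = (d² + 5*d)*d² = d²*(d² + 5*d))
1/(-21462) + k(-18/(-48) - 73/(-37)) = 1/(-21462) + (-18/(-48) - 73/(-37))³*(5 + (-18/(-48) - 73/(-37))) = -1/21462 + (-18*(-1/48) - 73*(-1/37))³*(5 + (-18*(-1/48) - 73*(-1/37))) = -1/21462 + (3/8 + 73/37)³*(5 + (3/8 + 73/37)) = -1/21462 + (695/296)³*(5 + 695/296) = -1/21462 + (335702375/25934336)*(2175/296) = -1/21462 + 730152665625/7676563456 = 7835264416540147/82377202446336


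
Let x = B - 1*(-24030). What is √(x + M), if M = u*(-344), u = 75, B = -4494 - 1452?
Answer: 2*I*√1929 ≈ 87.841*I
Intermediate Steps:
B = -5946
x = 18084 (x = -5946 - 1*(-24030) = -5946 + 24030 = 18084)
M = -25800 (M = 75*(-344) = -25800)
√(x + M) = √(18084 - 25800) = √(-7716) = 2*I*√1929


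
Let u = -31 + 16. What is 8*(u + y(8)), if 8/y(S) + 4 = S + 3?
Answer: -776/7 ≈ -110.86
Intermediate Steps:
y(S) = 8/(-1 + S) (y(S) = 8/(-4 + (S + 3)) = 8/(-4 + (3 + S)) = 8/(-1 + S))
u = -15
8*(u + y(8)) = 8*(-15 + 8/(-1 + 8)) = 8*(-15 + 8/7) = 8*(-97/7) = -776/7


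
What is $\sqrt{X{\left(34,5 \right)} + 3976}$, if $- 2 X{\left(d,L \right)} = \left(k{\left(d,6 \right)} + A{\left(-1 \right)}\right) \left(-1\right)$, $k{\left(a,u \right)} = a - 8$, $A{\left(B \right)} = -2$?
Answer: $2 \sqrt{997} \approx 63.151$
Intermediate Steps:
$k{\left(a,u \right)} = -8 + a$ ($k{\left(a,u \right)} = a - 8 = -8 + a$)
$X{\left(d,L \right)} = -5 + \frac{d}{2}$ ($X{\left(d,L \right)} = - \frac{\left(\left(-8 + d\right) - 2\right) \left(-1\right)}{2} = - \frac{\left(-10 + d\right) \left(-1\right)}{2} = - \frac{10 - d}{2} = -5 + \frac{d}{2}$)
$\sqrt{X{\left(34,5 \right)} + 3976} = \sqrt{\left(-5 + \frac{1}{2} \cdot 34\right) + 3976} = \sqrt{\left(-5 + 17\right) + 3976} = \sqrt{12 + 3976} = \sqrt{3988} = 2 \sqrt{997}$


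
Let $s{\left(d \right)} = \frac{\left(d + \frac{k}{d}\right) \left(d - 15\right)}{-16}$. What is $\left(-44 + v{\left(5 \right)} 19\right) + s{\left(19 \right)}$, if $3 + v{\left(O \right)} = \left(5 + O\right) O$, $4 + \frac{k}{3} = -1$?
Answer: $\frac{32089}{38} \approx 844.45$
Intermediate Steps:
$k = -15$ ($k = -12 + 3 \left(-1\right) = -12 - 3 = -15$)
$v{\left(O \right)} = -3 + O \left(5 + O\right)$ ($v{\left(O \right)} = -3 + \left(5 + O\right) O = -3 + O \left(5 + O\right)$)
$s{\left(d \right)} = - \frac{\left(-15 + d\right) \left(d - \frac{15}{d}\right)}{16}$ ($s{\left(d \right)} = \frac{\left(d - \frac{15}{d}\right) \left(d - 15\right)}{-16} = \left(d - \frac{15}{d}\right) \left(-15 + d\right) \left(- \frac{1}{16}\right) = \left(-15 + d\right) \left(d - \frac{15}{d}\right) \left(- \frac{1}{16}\right) = - \frac{\left(-15 + d\right) \left(d - \frac{15}{d}\right)}{16}$)
$\left(-44 + v{\left(5 \right)} 19\right) + s{\left(19 \right)} = \left(-44 + \left(-3 + 5^{2} + 5 \cdot 5\right) 19\right) + \frac{-225 + 19 \left(15 - 19^{2} + 15 \cdot 19\right)}{16 \cdot 19} = \left(-44 + \left(-3 + 25 + 25\right) 19\right) + \frac{1}{16} \cdot \frac{1}{19} \left(-225 + 19 \left(15 - 361 + 285\right)\right) = \left(-44 + 47 \cdot 19\right) + \frac{1}{16} \cdot \frac{1}{19} \left(-225 + 19 \left(15 - 361 + 285\right)\right) = \left(-44 + 893\right) + \frac{1}{16} \cdot \frac{1}{19} \left(-225 + 19 \left(-61\right)\right) = 849 + \frac{1}{16} \cdot \frac{1}{19} \left(-225 - 1159\right) = 849 + \frac{1}{16} \cdot \frac{1}{19} \left(-1384\right) = 849 - \frac{173}{38} = \frac{32089}{38}$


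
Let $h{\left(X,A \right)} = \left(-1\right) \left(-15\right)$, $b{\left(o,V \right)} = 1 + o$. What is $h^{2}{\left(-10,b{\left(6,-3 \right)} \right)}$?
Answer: $225$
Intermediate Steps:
$h{\left(X,A \right)} = 15$
$h^{2}{\left(-10,b{\left(6,-3 \right)} \right)} = 15^{2} = 225$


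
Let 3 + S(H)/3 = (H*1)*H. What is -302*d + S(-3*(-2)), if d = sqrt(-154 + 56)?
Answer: 99 - 2114*I*sqrt(2) ≈ 99.0 - 2989.6*I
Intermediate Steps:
S(H) = -9 + 3*H**2 (S(H) = -9 + 3*((H*1)*H) = -9 + 3*(H*H) = -9 + 3*H**2)
d = 7*I*sqrt(2) (d = sqrt(-98) = 7*I*sqrt(2) ≈ 9.8995*I)
-302*d + S(-3*(-2)) = -2114*I*sqrt(2) + (-9 + 3*(-3*(-2))**2) = -2114*I*sqrt(2) + (-9 + 3*6**2) = -2114*I*sqrt(2) + (-9 + 3*36) = -2114*I*sqrt(2) + (-9 + 108) = -2114*I*sqrt(2) + 99 = 99 - 2114*I*sqrt(2)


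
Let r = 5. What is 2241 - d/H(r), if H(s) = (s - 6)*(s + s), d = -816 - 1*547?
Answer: 21047/10 ≈ 2104.7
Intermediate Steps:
d = -1363 (d = -816 - 547 = -1363)
H(s) = 2*s*(-6 + s) (H(s) = (-6 + s)*(2*s) = 2*s*(-6 + s))
2241 - d/H(r) = 2241 - (-1363)/(2*5*(-6 + 5)) = 2241 - (-1363)/(2*5*(-1)) = 2241 - (-1363)/(-10) = 2241 - (-1363)*(-1)/10 = 2241 - 1*1363/10 = 2241 - 1363/10 = 21047/10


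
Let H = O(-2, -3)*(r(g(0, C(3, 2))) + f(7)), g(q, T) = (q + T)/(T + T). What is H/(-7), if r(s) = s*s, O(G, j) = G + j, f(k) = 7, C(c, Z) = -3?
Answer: 145/28 ≈ 5.1786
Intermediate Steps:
g(q, T) = (T + q)/(2*T) (g(q, T) = (T + q)/((2*T)) = (T + q)*(1/(2*T)) = (T + q)/(2*T))
r(s) = s²
H = -145/4 (H = (-2 - 3)*(((½)*(-3 + 0)/(-3))² + 7) = -5*(((½)*(-⅓)*(-3))² + 7) = -5*((½)² + 7) = -5*(¼ + 7) = -5*29/4 = -145/4 ≈ -36.250)
H/(-7) = -145/4/(-7) = -145/4*(-⅐) = 145/28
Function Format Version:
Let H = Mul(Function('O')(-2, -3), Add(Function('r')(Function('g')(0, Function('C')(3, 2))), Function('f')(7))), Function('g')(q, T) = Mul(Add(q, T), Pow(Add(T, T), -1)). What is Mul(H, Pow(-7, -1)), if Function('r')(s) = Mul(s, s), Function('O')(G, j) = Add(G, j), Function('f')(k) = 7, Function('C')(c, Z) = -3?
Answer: Rational(145, 28) ≈ 5.1786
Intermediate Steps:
Function('g')(q, T) = Mul(Rational(1, 2), Pow(T, -1), Add(T, q)) (Function('g')(q, T) = Mul(Add(T, q), Pow(Mul(2, T), -1)) = Mul(Add(T, q), Mul(Rational(1, 2), Pow(T, -1))) = Mul(Rational(1, 2), Pow(T, -1), Add(T, q)))
Function('r')(s) = Pow(s, 2)
H = Rational(-145, 4) (H = Mul(Add(-2, -3), Add(Pow(Mul(Rational(1, 2), Pow(-3, -1), Add(-3, 0)), 2), 7)) = Mul(-5, Add(Pow(Mul(Rational(1, 2), Rational(-1, 3), -3), 2), 7)) = Mul(-5, Add(Pow(Rational(1, 2), 2), 7)) = Mul(-5, Add(Rational(1, 4), 7)) = Mul(-5, Rational(29, 4)) = Rational(-145, 4) ≈ -36.250)
Mul(H, Pow(-7, -1)) = Mul(Rational(-145, 4), Pow(-7, -1)) = Mul(Rational(-145, 4), Rational(-1, 7)) = Rational(145, 28)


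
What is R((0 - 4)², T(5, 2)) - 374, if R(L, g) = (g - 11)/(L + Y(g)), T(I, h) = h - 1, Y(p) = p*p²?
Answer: -6368/17 ≈ -374.59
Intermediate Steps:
Y(p) = p³
T(I, h) = -1 + h
R(L, g) = (-11 + g)/(L + g³) (R(L, g) = (g - 11)/(L + g³) = (-11 + g)/(L + g³))
R((0 - 4)², T(5, 2)) - 374 = (-11 + (-1 + 2))/((0 - 4)² + (-1 + 2)³) - 374 = (-11 + 1)/((-4)² + 1³) - 374 = -10/(16 + 1) - 374 = -10/17 - 374 = -6368/17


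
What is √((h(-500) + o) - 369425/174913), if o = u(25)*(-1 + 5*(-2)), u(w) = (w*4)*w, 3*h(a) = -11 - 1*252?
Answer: I*√7596873659364666/524739 ≈ 166.1*I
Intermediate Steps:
h(a) = -263/3 (h(a) = (-11 - 1*252)/3 = (-11 - 252)/3 = (⅓)*(-263) = -263/3)
u(w) = 4*w² (u(w) = (4*w)*w = 4*w²)
o = -27500 (o = (4*25²)*(-1 + 5*(-2)) = (4*625)*(-1 - 10) = 2500*(-11) = -27500)
√((h(-500) + o) - 369425/174913) = √((-263/3 - 27500) - 369425/174913) = √(-82763/3 - 369425*1/174913) = √(-82763/3 - 369425/174913) = √(-14477432894/524739) = I*√7596873659364666/524739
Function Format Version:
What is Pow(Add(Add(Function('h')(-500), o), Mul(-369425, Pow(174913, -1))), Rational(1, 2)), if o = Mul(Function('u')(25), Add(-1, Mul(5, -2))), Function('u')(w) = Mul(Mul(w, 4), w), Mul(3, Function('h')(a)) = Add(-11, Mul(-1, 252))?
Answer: Mul(Rational(1, 524739), I, Pow(7596873659364666, Rational(1, 2))) ≈ Mul(166.10, I)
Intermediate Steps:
Function('h')(a) = Rational(-263, 3) (Function('h')(a) = Mul(Rational(1, 3), Add(-11, Mul(-1, 252))) = Mul(Rational(1, 3), Add(-11, -252)) = Mul(Rational(1, 3), -263) = Rational(-263, 3))
Function('u')(w) = Mul(4, Pow(w, 2)) (Function('u')(w) = Mul(Mul(4, w), w) = Mul(4, Pow(w, 2)))
o = -27500 (o = Mul(Mul(4, Pow(25, 2)), Add(-1, Mul(5, -2))) = Mul(Mul(4, 625), Add(-1, -10)) = Mul(2500, -11) = -27500)
Pow(Add(Add(Function('h')(-500), o), Mul(-369425, Pow(174913, -1))), Rational(1, 2)) = Pow(Add(Add(Rational(-263, 3), -27500), Mul(-369425, Pow(174913, -1))), Rational(1, 2)) = Pow(Add(Rational(-82763, 3), Mul(-369425, Rational(1, 174913))), Rational(1, 2)) = Pow(Add(Rational(-82763, 3), Rational(-369425, 174913)), Rational(1, 2)) = Pow(Rational(-14477432894, 524739), Rational(1, 2)) = Mul(Rational(1, 524739), I, Pow(7596873659364666, Rational(1, 2)))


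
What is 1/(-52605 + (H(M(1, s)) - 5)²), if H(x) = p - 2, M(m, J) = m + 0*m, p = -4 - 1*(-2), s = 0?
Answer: -1/52524 ≈ -1.9039e-5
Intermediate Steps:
p = -2 (p = -4 + 2 = -2)
M(m, J) = m (M(m, J) = m + 0 = m)
H(x) = -4 (H(x) = -2 - 2 = -4)
1/(-52605 + (H(M(1, s)) - 5)²) = 1/(-52605 + (-4 - 5)²) = 1/(-52605 + (-9)²) = 1/(-52605 + 81) = 1/(-52524) = -1/52524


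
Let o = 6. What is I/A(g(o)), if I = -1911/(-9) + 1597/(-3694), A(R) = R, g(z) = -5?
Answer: -2348287/55410 ≈ -42.380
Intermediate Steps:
I = 2348287/11082 (I = -1911*(-1/9) + 1597*(-1/3694) = 637/3 - 1597/3694 = 2348287/11082 ≈ 211.90)
I/A(g(o)) = (2348287/11082)/(-5) = (2348287/11082)*(-1/5) = -2348287/55410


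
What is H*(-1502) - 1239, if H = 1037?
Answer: -1558813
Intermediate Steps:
H*(-1502) - 1239 = 1037*(-1502) - 1239 = -1557574 - 1239 = -1558813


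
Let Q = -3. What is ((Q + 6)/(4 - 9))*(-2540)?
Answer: 1524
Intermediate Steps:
((Q + 6)/(4 - 9))*(-2540) = ((-3 + 6)/(4 - 9))*(-2540) = (3/(-5))*(-2540) = (3*(-⅕))*(-2540) = -⅗*(-2540) = 1524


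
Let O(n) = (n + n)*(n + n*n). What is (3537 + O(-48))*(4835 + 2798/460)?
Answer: -237208061511/230 ≈ -1.0313e+9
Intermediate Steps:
O(n) = 2*n*(n + n²) (O(n) = (2*n)*(n + n²) = 2*n*(n + n²))
(3537 + O(-48))*(4835 + 2798/460) = (3537 + 2*(-48)²*(1 - 48))*(4835 + 2798/460) = (3537 + 2*2304*(-47))*(4835 + 2798*(1/460)) = (3537 - 216576)*(4835 + 1399/230) = -213039*1113449/230 = -237208061511/230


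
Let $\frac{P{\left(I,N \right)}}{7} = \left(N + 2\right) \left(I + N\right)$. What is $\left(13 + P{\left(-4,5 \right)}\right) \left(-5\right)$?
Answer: $-310$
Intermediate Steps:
$P{\left(I,N \right)} = 7 \left(2 + N\right) \left(I + N\right)$ ($P{\left(I,N \right)} = 7 \left(N + 2\right) \left(I + N\right) = 7 \left(2 + N\right) \left(I + N\right)$)
$\left(13 + P{\left(-4,5 \right)}\right) \left(-5\right) = \left(13 + \left(7 \cdot 5^{2} + 14 \left(-4\right) + 14 \cdot 5 + 7 \left(-4\right) 5\right)\right) \left(-5\right) = \left(13 + \left(7 \cdot 25 - 56 + 70 - 140\right)\right) \left(-5\right) = \left(13 + \left(175 - 56 + 70 - 140\right)\right) \left(-5\right) = \left(13 + 49\right) \left(-5\right) = 62 \left(-5\right) = -310$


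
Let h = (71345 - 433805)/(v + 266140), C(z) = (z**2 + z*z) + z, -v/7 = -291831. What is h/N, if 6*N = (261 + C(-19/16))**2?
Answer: -5090181120/372765502069339 ≈ -1.3655e-5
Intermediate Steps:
v = 2042817 (v = -7*(-291831) = 2042817)
C(z) = z + 2*z**2 (C(z) = (z**2 + z**2) + z = 2*z**2 + z = z + 2*z**2)
N = 1130102689/98304 (N = (261 + (-19/16)*(1 + 2*(-19/16)))**2/6 = (261 + (-19*1/16)*(1 + 2*(-19*1/16)))**2/6 = (261 - 19*(1 + 2*(-19/16))/16)**2/6 = (261 - 19*(1 - 19/8)/16)**2/6 = (261 - 19/16*(-11/8))**2/6 = (261 + 209/128)**2/6 = (33617/128)**2/6 = (1/6)*(1130102689/16384) = 1130102689/98304 ≈ 11496.)
h = -51780/329851 (h = (71345 - 433805)/(2042817 + 266140) = -362460/2308957 = -362460*1/2308957 = -51780/329851 ≈ -0.15698)
h/N = -51780/(329851*1130102689/98304) = -51780/329851*98304/1130102689 = -5090181120/372765502069339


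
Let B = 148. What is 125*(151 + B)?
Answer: 37375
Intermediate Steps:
125*(151 + B) = 125*(151 + 148) = 125*299 = 37375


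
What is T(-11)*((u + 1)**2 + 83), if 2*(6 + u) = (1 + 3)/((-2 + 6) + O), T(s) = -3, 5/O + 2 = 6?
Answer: -46012/147 ≈ -313.01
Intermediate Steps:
O = 5/4 (O = 5/(-2 + 6) = 5/4 ≈ 1.2500)
u = -118/21 (u = -6 + ((1 + 3)/((-2 + 6) + 5/4))/2 = -6 + (4/(4 + 5/4))/2 = -6 + (4/(21/4))/2 = -6 + (4*(4/21))/2 = -6 + (1/2)*(16/21) = -6 + 8/21 = -118/21 ≈ -5.6190)
T(-11)*((u + 1)**2 + 83) = -3*((-118/21 + 1)**2 + 83) = -3*((-97/21)**2 + 83) = -3*(9409/441 + 83) = -3*46012/441 = -46012/147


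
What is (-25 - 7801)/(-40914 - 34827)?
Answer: 7826/75741 ≈ 0.10333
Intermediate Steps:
(-25 - 7801)/(-40914 - 34827) = -7826/(-75741) = -7826*(-1/75741) = 7826/75741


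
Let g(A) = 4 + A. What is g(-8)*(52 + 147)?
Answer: -796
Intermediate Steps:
g(-8)*(52 + 147) = (4 - 8)*(52 + 147) = -4*199 = -796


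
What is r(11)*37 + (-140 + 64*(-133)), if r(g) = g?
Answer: -8245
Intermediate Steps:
r(11)*37 + (-140 + 64*(-133)) = 11*37 + (-140 + 64*(-133)) = 407 + (-140 - 8512) = 407 - 8652 = -8245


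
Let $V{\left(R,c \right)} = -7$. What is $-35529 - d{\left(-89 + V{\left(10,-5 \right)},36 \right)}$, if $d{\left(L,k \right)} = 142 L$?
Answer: $-21897$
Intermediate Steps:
$-35529 - d{\left(-89 + V{\left(10,-5 \right)},36 \right)} = -35529 - 142 \left(-89 - 7\right) = -35529 - 142 \left(-96\right) = -35529 - -13632 = -35529 + 13632 = -21897$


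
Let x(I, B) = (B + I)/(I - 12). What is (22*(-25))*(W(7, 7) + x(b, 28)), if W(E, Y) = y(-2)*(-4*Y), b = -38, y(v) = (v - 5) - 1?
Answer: -123310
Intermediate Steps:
y(v) = -6 + v (y(v) = (-5 + v) - 1 = -6 + v)
x(I, B) = (B + I)/(-12 + I)
W(E, Y) = 32*Y (W(E, Y) = (-6 - 2)*(-4*Y) = -(-32)*Y = 32*Y)
(22*(-25))*(W(7, 7) + x(b, 28)) = (22*(-25))*(32*7 + (28 - 38)/(-12 - 38)) = -550*(224 - 10/(-50)) = -550*(224 - 1/50*(-10)) = -550*(224 + ⅕) = -550*1121/5 = -123310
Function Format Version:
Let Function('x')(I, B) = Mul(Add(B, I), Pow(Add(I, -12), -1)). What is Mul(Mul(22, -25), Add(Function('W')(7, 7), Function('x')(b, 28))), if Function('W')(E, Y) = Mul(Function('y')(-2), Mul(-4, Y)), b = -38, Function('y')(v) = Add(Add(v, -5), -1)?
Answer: -123310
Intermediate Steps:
Function('y')(v) = Add(-6, v) (Function('y')(v) = Add(Add(-5, v), -1) = Add(-6, v))
Function('x')(I, B) = Mul(Pow(Add(-12, I), -1), Add(B, I)) (Function('x')(I, B) = Mul(Add(B, I), Pow(Add(-12, I), -1)) = Mul(Pow(Add(-12, I), -1), Add(B, I)))
Function('W')(E, Y) = Mul(32, Y) (Function('W')(E, Y) = Mul(Add(-6, -2), Mul(-4, Y)) = Mul(-8, Mul(-4, Y)) = Mul(32, Y))
Mul(Mul(22, -25), Add(Function('W')(7, 7), Function('x')(b, 28))) = Mul(Mul(22, -25), Add(Mul(32, 7), Mul(Pow(Add(-12, -38), -1), Add(28, -38)))) = Mul(-550, Add(224, Mul(Pow(-50, -1), -10))) = Mul(-550, Add(224, Mul(Rational(-1, 50), -10))) = Mul(-550, Add(224, Rational(1, 5))) = Mul(-550, Rational(1121, 5)) = -123310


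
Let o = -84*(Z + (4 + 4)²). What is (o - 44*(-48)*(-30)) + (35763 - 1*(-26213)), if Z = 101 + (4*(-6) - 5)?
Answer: -12808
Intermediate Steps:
Z = 72 (Z = 101 + (-24 - 5) = 101 - 29 = 72)
o = -11424 (o = -84*(72 + (4 + 4)²) = -84*(72 + 8²) = -84*(72 + 64) = -84*136 = -11424)
(o - 44*(-48)*(-30)) + (35763 - 1*(-26213)) = (-11424 - 44*(-48)*(-30)) + (35763 - 1*(-26213)) = (-11424 + 2112*(-30)) + (35763 + 26213) = (-11424 - 63360) + 61976 = -74784 + 61976 = -12808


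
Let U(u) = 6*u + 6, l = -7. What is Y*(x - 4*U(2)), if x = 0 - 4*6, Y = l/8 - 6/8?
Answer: 156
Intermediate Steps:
U(u) = 6 + 6*u
Y = -13/8 (Y = -7/8 - 6/8 = -7*⅛ - 6*⅛ = -7/8 - ¾ = -13/8 ≈ -1.6250)
x = -24 (x = 0 - 24 = -24)
Y*(x - 4*U(2)) = -13*(-24 - 4*(6 + 6*2))/8 = -13*(-24 - 4*(6 + 12))/8 = -13*(-24 - 4*18)/8 = -13*(-24 - 72)/8 = -13/8*(-96) = 156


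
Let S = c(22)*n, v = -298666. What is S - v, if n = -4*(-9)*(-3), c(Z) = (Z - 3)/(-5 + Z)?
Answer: 5075270/17 ≈ 2.9855e+5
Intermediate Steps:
c(Z) = (-3 + Z)/(-5 + Z)
n = -108 (n = 36*(-3) = -108)
S = -2052/17 (S = ((-3 + 22)/(-5 + 22))*(-108) = (19/17)*(-108) = -2052/17 ≈ -120.71)
S - v = -2052/17 - 1*(-298666) = -2052/17 + 298666 = 5075270/17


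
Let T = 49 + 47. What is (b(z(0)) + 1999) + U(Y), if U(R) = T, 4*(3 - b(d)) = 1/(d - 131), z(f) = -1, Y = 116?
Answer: 1107745/528 ≈ 2098.0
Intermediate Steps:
b(d) = 3 - 1/(4*(-131 + d)) (b(d) = 3 - 1/(4*(d - 131)) = 3 - 1/(4*(-131 + d)))
T = 96
U(R) = 96
(b(z(0)) + 1999) + U(Y) = ((-1573 + 12*(-1))/(4*(-131 - 1)) + 1999) + 96 = ((1/4)*(-1573 - 12)/(-132) + 1999) + 96 = ((1/4)*(-1/132)*(-1585) + 1999) + 96 = (1585/528 + 1999) + 96 = 1057057/528 + 96 = 1107745/528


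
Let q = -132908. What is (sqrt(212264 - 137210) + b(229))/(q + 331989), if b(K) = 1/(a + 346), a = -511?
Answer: -1/32848365 + sqrt(75054)/199081 ≈ 0.0013761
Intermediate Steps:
b(K) = -1/165 (b(K) = 1/(-511 + 346) = 1/(-165) = -1/165)
(sqrt(212264 - 137210) + b(229))/(q + 331989) = (sqrt(212264 - 137210) - 1/165)/(-132908 + 331989) = (sqrt(75054) - 1/165)/199081 = (-1/165 + sqrt(75054))*(1/199081) = -1/32848365 + sqrt(75054)/199081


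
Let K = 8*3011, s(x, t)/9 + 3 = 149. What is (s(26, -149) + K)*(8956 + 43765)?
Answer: 1339218842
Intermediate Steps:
s(x, t) = 1314 (s(x, t) = -27 + 9*149 = -27 + 1341 = 1314)
K = 24088
(s(26, -149) + K)*(8956 + 43765) = (1314 + 24088)*(8956 + 43765) = 25402*52721 = 1339218842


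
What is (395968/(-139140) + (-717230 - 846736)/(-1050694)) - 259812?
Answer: -4747880057837309/18274195395 ≈ -2.5981e+5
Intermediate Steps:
(395968/(-139140) + (-717230 - 846736)/(-1050694)) - 259812 = (395968*(-1/139140) - 1563966*(-1/1050694)) - 259812 = (-98992/34785 + 781983/525347) - 259812 = -24803871569/18274195395 - 259812 = -4747880057837309/18274195395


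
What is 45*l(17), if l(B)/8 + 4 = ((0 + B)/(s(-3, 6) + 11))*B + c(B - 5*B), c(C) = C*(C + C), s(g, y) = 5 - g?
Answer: 63333000/19 ≈ 3.3333e+6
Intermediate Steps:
c(C) = 2*C² (c(C) = C*(2*C) = 2*C²)
l(B) = -32 + 4872*B²/19 (l(B) = -32 + 8*(((0 + B)/((5 - 1*(-3)) + 11))*B + 2*(B - 5*B)²) = -32 + 8*((B/((5 + 3) + 11))*B + 2*(-4*B)²) = -32 + 8*((B/(8 + 11))*B + 2*(16*B²)) = -32 + 8*((B/19)*B + 32*B²) = -32 + 8*(B²/19 + 32*B²) = -32 + 8*(609*B²/19) = -32 + 4872*B²/19)
45*l(17) = 45*(-32 + (4872/19)*17²) = 45*(-32 + (4872/19)*289) = 45*(-32 + 1408008/19) = 45*(1407400/19) = 63333000/19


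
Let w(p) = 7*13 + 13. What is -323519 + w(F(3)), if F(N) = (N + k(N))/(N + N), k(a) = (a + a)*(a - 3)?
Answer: -323415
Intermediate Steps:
k(a) = 2*a*(-3 + a) (k(a) = (2*a)*(-3 + a) = 2*a*(-3 + a))
F(N) = (N + 2*N*(-3 + N))/(2*N) (F(N) = (N + 2*N*(-3 + N))/(N + N) = (N + 2*N*(-3 + N))/((2*N)) = (N + 2*N*(-3 + N))*(1/(2*N)) = (N + 2*N*(-3 + N))/(2*N))
w(p) = 104 (w(p) = 91 + 13 = 104)
-323519 + w(F(3)) = -323519 + 104 = -323415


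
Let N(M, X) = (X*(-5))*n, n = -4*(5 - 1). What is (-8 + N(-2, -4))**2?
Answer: 107584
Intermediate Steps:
n = -16 (n = -4*4 = -16)
N(M, X) = 80*X (N(M, X) = (X*(-5))*(-16) = -5*X*(-16) = 80*X)
(-8 + N(-2, -4))**2 = (-8 + 80*(-4))**2 = (-8 - 320)**2 = (-328)**2 = 107584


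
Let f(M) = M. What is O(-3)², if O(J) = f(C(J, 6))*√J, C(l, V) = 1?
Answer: -3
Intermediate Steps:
O(J) = √J (O(J) = 1*√J = √J)
O(-3)² = (√(-3))² = (I*√3)² = -3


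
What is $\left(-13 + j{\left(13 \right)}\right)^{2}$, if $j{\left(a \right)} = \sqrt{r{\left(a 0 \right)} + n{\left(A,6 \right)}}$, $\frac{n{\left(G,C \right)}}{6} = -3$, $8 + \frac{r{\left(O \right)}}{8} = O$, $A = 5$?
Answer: $\left(13 - i \sqrt{82}\right)^{2} \approx 87.0 - 235.44 i$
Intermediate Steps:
$r{\left(O \right)} = -64 + 8 O$
$n{\left(G,C \right)} = -18$ ($n{\left(G,C \right)} = 6 \left(-3\right) = -18$)
$j{\left(a \right)} = i \sqrt{82}$ ($j{\left(a \right)} = \sqrt{\left(-64 + 8 a 0\right) - 18} = \sqrt{\left(-64 + 8 \cdot 0\right) - 18} = \sqrt{\left(-64 + 0\right) - 18} = \sqrt{-64 - 18} = \sqrt{-82} = i \sqrt{82}$)
$\left(-13 + j{\left(13 \right)}\right)^{2} = \left(-13 + i \sqrt{82}\right)^{2}$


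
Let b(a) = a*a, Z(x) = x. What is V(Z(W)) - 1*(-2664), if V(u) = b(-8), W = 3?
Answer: 2728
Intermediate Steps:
b(a) = a**2
V(u) = 64 (V(u) = (-8)**2 = 64)
V(Z(W)) - 1*(-2664) = 64 - 1*(-2664) = 64 + 2664 = 2728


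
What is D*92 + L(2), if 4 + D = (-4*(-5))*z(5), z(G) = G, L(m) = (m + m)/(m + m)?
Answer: 8833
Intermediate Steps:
L(m) = 1 (L(m) = (2*m)/((2*m)) = (2*m)*(1/(2*m)) = 1)
D = 96 (D = -4 - 4*(-5)*5 = -4 + 20*5 = -4 + 100 = 96)
D*92 + L(2) = 96*92 + 1 = 8832 + 1 = 8833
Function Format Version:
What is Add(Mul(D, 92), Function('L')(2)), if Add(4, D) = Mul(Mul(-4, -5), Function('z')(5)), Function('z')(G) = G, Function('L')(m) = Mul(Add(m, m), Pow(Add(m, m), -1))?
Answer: 8833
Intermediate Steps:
Function('L')(m) = 1 (Function('L')(m) = Mul(Mul(2, m), Pow(Mul(2, m), -1)) = Mul(Mul(2, m), Mul(Rational(1, 2), Pow(m, -1))) = 1)
D = 96 (D = Add(-4, Mul(Mul(-4, -5), 5)) = Add(-4, Mul(20, 5)) = Add(-4, 100) = 96)
Add(Mul(D, 92), Function('L')(2)) = Add(Mul(96, 92), 1) = Add(8832, 1) = 8833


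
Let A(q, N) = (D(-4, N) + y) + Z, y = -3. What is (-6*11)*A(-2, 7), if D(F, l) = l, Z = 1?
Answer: -330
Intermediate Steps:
A(q, N) = -2 + N (A(q, N) = (N - 3) + 1 = (-3 + N) + 1 = -2 + N)
(-6*11)*A(-2, 7) = (-6*11)*(-2 + 7) = -66*5 = -330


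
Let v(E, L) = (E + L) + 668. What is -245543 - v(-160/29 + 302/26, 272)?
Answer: -92926390/377 ≈ -2.4649e+5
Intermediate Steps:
v(E, L) = 668 + E + L
-245543 - v(-160/29 + 302/26, 272) = -245543 - (668 + (-160/29 + 302/26) + 272) = -245543 - (668 + (-160*1/29 + 302*(1/26)) + 272) = -245543 - (668 + (-160/29 + 151/13) + 272) = -245543 - (668 + 2299/377 + 272) = -245543 - 1*356679/377 = -245543 - 356679/377 = -92926390/377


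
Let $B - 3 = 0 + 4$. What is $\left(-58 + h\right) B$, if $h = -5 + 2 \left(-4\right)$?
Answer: $-497$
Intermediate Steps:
$B = 7$ ($B = 3 + \left(0 + 4\right) = 3 + 4 = 7$)
$h = -13$ ($h = -5 - 8 = -13$)
$\left(-58 + h\right) B = \left(-58 - 13\right) 7 = \left(-71\right) 7 = -497$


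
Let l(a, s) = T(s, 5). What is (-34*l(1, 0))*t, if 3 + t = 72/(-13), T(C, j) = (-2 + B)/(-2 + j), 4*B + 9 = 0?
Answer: -10693/26 ≈ -411.27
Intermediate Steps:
B = -9/4 (B = -9/4 + (¼)*0 = -9/4 + 0 = -9/4 ≈ -2.2500)
T(C, j) = -17/(4*(-2 + j)) (T(C, j) = (-2 - 9/4)/(-2 + j) = -17/(4*(-2 + j)))
l(a, s) = -17/12 (l(a, s) = -17/(-8 + 4*5) = -17/(-8 + 20) = -17/12)
t = -111/13 (t = -3 + 72/(-13) = -3 + 72*(-1/13) = -3 - 72/13 = -111/13 ≈ -8.5385)
(-34*l(1, 0))*t = -34*(-17/12)*(-111/13) = (289/6)*(-111/13) = -10693/26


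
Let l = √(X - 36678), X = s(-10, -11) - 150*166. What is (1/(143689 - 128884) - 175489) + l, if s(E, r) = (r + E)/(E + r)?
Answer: -2598114644/14805 + I*√61577 ≈ -1.7549e+5 + 248.15*I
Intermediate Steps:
s(E, r) = 1 (s(E, r) = (E + r)/(E + r) = 1)
X = -24899 (X = 1 - 150*166 = 1 - 24900 = -24899)
l = I*√61577 (l = √(-24899 - 36678) = √(-61577) = I*√61577 ≈ 248.15*I)
(1/(143689 - 128884) - 175489) + l = (1/(143689 - 128884) - 175489) + I*√61577 = (1/14805 - 175489) + I*√61577 = -2598114644/14805 + I*√61577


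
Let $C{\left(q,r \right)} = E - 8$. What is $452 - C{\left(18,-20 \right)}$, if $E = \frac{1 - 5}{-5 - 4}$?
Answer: $\frac{4136}{9} \approx 459.56$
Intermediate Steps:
$E = \frac{4}{9}$ ($E = - \frac{4}{-9} = \left(-4\right) \left(- \frac{1}{9}\right) = \frac{4}{9} \approx 0.44444$)
$C{\left(q,r \right)} = - \frac{68}{9}$ ($C{\left(q,r \right)} = \frac{4}{9} - 8 = - \frac{68}{9}$)
$452 - C{\left(18,-20 \right)} = 452 - - \frac{68}{9} = 452 + \frac{68}{9} = \frac{4136}{9}$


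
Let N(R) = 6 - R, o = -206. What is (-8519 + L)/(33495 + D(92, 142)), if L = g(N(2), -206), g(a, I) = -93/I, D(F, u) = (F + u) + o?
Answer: -1754821/6905738 ≈ -0.25411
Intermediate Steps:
D(F, u) = -206 + F + u (D(F, u) = (F + u) - 206 = -206 + F + u)
L = 93/206 (L = -93/(-206) = -93*(-1/206) = 93/206 ≈ 0.45146)
(-8519 + L)/(33495 + D(92, 142)) = (-8519 + 93/206)/(33495 + (-206 + 92 + 142)) = -1754821/(206*(33495 + 28)) = -1754821/206/33523 = -1754821/206*1/33523 = -1754821/6905738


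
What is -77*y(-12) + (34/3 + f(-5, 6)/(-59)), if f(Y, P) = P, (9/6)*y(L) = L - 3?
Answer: 138278/177 ≈ 781.23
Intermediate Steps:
y(L) = -2 + 2*L/3 (y(L) = 2*(L - 3)/3 = 2*(-3 + L)/3 = -2 + 2*L/3)
-77*y(-12) + (34/3 + f(-5, 6)/(-59)) = -77*(-2 + (⅔)*(-12)) + (34/3 + 6/(-59)) = -77*(-2 - 8) + (34*(⅓) + 6*(-1/59)) = -77*(-10) + (34/3 - 6/59) = 770 + 1988/177 = 138278/177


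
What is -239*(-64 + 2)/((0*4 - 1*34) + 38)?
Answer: 7409/2 ≈ 3704.5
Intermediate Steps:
-239*(-64 + 2)/((0*4 - 1*34) + 38) = -(-14818)/((0 - 34) + 38) = -(-14818)/(-34 + 38) = -(-14818)/4 = -239*(-31/2) = 7409/2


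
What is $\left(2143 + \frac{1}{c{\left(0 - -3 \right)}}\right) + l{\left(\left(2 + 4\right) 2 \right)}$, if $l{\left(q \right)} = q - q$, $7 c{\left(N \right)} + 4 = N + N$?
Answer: $\frac{4293}{2} \approx 2146.5$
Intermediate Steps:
$c{\left(N \right)} = - \frac{4}{7} + \frac{2 N}{7}$ ($c{\left(N \right)} = - \frac{4}{7} + \frac{N + N}{7} = - \frac{4}{7} + \frac{2 N}{7}$)
$l{\left(q \right)} = 0$
$\left(2143 + \frac{1}{c{\left(0 - -3 \right)}}\right) + l{\left(\left(2 + 4\right) 2 \right)} = \left(2143 + \frac{1}{- \frac{4}{7} + \frac{2 \left(0 - -3\right)}{7}}\right) + 0 = \left(2143 + \frac{1}{- \frac{4}{7} + \frac{2 \left(0 + 3\right)}{7}}\right) + 0 = \left(2143 + \frac{1}{- \frac{4}{7} + \frac{2}{7} \cdot 3}\right) + 0 = \left(2143 + \frac{1}{- \frac{4}{7} + \frac{6}{7}}\right) + 0 = \left(2143 + \frac{1}{\frac{2}{7}}\right) + 0 = \left(2143 + \frac{7}{2}\right) + 0 = \frac{4293}{2} + 0 = \frac{4293}{2}$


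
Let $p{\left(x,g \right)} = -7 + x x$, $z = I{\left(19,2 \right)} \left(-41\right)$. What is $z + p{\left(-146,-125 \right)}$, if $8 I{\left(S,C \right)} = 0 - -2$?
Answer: $\frac{85195}{4} \approx 21299.0$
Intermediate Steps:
$I{\left(S,C \right)} = \frac{1}{4}$ ($I{\left(S,C \right)} = \frac{0 - -2}{8} = \frac{0 + 2}{8} = \frac{1}{8} \cdot 2 = \frac{1}{4}$)
$z = - \frac{41}{4}$ ($z = \frac{1}{4} \left(-41\right) = - \frac{41}{4} \approx -10.25$)
$p{\left(x,g \right)} = -7 + x^{2}$
$z + p{\left(-146,-125 \right)} = - \frac{41}{4} - \left(7 - \left(-146\right)^{2}\right) = - \frac{41}{4} + \left(-7 + 21316\right) = - \frac{41}{4} + 21309 = \frac{85195}{4}$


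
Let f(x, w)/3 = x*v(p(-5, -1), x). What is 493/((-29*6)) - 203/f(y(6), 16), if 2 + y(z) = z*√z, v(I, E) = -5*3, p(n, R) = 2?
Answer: -6656/2385 + 203*√6/1590 ≈ -2.4780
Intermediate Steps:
v(I, E) = -15
y(z) = -2 + z^(3/2) (y(z) = -2 + z*√z = -2 + z^(3/2))
f(x, w) = -45*x (f(x, w) = 3*(x*(-15)) = 3*(-15*x) = -45*x)
493/((-29*6)) - 203/f(y(6), 16) = 493/((-29*6)) - 203*(-1/(45*(-2 + 6^(3/2)))) = 493/(-174) - 203*(-1/(45*(-2 + 6*√6))) = 493*(-1/174) - 203/(90 - 270*√6) = -17/6 - 203/(90 - 270*√6)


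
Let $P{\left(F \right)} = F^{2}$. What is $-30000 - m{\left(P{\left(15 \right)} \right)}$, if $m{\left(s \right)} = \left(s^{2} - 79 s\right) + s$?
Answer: $-63075$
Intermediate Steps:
$m{\left(s \right)} = s^{2} - 78 s$
$-30000 - m{\left(P{\left(15 \right)} \right)} = -30000 - 15^{2} \left(-78 + 15^{2}\right) = -30000 - 225 \left(-78 + 225\right) = -30000 - 225 \cdot 147 = -30000 - 33075 = -63075$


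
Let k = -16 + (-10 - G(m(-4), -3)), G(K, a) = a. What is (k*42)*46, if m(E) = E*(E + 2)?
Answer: -44436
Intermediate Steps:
m(E) = E*(2 + E)
k = -23 (k = -16 + (-10 - 1*(-3)) = -16 + (-10 + 3) = -16 - 7 = -23)
(k*42)*46 = -23*42*46 = -966*46 = -44436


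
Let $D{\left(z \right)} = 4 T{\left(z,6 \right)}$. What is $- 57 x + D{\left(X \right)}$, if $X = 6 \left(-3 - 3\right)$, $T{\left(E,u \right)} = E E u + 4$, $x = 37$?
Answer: $29011$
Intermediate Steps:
$T{\left(E,u \right)} = 4 + u E^{2}$ ($T{\left(E,u \right)} = E^{2} u + 4 = u E^{2} + 4 = 4 + u E^{2}$)
$X = -36$ ($X = 6 \left(-6\right) = -36$)
$D{\left(z \right)} = 16 + 24 z^{2}$ ($D{\left(z \right)} = 4 \left(4 + 6 z^{2}\right) = 16 + 24 z^{2}$)
$- 57 x + D{\left(X \right)} = \left(-57\right) 37 + \left(16 + 24 \left(-36\right)^{2}\right) = -2109 + \left(16 + 24 \cdot 1296\right) = -2109 + \left(16 + 31104\right) = -2109 + 31120 = 29011$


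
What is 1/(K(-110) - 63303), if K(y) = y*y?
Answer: -1/51203 ≈ -1.9530e-5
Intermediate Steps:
K(y) = y²
1/(K(-110) - 63303) = 1/((-110)² - 63303) = 1/(12100 - 63303) = 1/(-51203) = -1/51203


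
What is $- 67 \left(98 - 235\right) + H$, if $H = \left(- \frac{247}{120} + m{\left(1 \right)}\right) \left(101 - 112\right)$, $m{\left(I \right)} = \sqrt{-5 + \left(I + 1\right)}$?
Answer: $\frac{1104197}{120} - 11 i \sqrt{3} \approx 9201.6 - 19.053 i$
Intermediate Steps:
$m{\left(I \right)} = \sqrt{-4 + I}$ ($m{\left(I \right)} = \sqrt{-5 + \left(1 + I\right)} = \sqrt{-4 + I}$)
$H = \frac{2717}{120} - 11 i \sqrt{3}$ ($H = \left(- \frac{247}{120} + \sqrt{-4 + 1}\right) \left(101 - 112\right) = \left(\left(-247\right) \frac{1}{120} + \sqrt{-3}\right) \left(-11\right) = \left(- \frac{247}{120} + i \sqrt{3}\right) \left(-11\right) = \frac{2717}{120} - 11 i \sqrt{3} \approx 22.642 - 19.053 i$)
$- 67 \left(98 - 235\right) + H = - 67 \left(98 - 235\right) + \left(\frac{2717}{120} - 11 i \sqrt{3}\right) = \left(-67\right) \left(-137\right) + \left(\frac{2717}{120} - 11 i \sqrt{3}\right) = 9179 + \left(\frac{2717}{120} - 11 i \sqrt{3}\right) = \frac{1104197}{120} - 11 i \sqrt{3}$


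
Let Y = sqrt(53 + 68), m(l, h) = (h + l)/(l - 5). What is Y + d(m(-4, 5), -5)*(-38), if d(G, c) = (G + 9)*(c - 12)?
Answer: 51779/9 ≈ 5753.2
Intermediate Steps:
m(l, h) = (h + l)/(-5 + l)
d(G, c) = (-12 + c)*(9 + G) (d(G, c) = (9 + G)*(-12 + c) = (-12 + c)*(9 + G))
Y = 11 (Y = sqrt(121) = 11)
Y + d(m(-4, 5), -5)*(-38) = 11 + (-108 - 12*(5 - 4)/(-5 - 4) + 9*(-5) + ((5 - 4)/(-5 - 4))*(-5))*(-38) = 11 + (-108 - 12/(-9) - 45 + (1/(-9))*(-5))*(-38) = 11 + (-108 - (-4)/3 - 45 - 1/9*1*(-5))*(-38) = 11 + (-108 - 12*(-1/9) - 45 - 1/9*(-5))*(-38) = 11 + (-108 + 4/3 - 45 + 5/9)*(-38) = 11 - 1360/9*(-38) = 11 + 51680/9 = 51779/9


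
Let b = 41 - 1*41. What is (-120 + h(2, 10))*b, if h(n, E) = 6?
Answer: 0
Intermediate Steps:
b = 0 (b = 41 - 41 = 0)
(-120 + h(2, 10))*b = (-120 + 6)*0 = -114*0 = 0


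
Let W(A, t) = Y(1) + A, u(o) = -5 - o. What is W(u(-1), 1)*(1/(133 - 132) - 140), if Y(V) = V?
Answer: 417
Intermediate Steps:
W(A, t) = 1 + A
W(u(-1), 1)*(1/(133 - 132) - 140) = (1 + (-5 - 1*(-1)))*(1/(133 - 132) - 140) = (1 + (-5 + 1))*(1/1 - 140) = (1 - 4)*(1 - 140) = -3*(-139) = 417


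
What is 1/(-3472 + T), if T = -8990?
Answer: -1/12462 ≈ -8.0244e-5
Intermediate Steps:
1/(-3472 + T) = 1/(-3472 - 8990) = 1/(-12462) = -1/12462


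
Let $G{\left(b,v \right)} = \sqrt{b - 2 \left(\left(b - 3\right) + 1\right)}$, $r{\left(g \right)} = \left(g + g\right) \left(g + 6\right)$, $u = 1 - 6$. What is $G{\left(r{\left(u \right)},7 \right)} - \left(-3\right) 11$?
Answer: $33 + \sqrt{14} \approx 36.742$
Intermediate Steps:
$u = -5$ ($u = 1 - 6 = -5$)
$r{\left(g \right)} = 2 g \left(6 + g\right)$
$G{\left(b,v \right)} = \sqrt{4 - b}$ ($G{\left(b,v \right)} = \sqrt{b - 2 \left(\left(b - 3\right) + 1\right)} = \sqrt{b - 2 \left(\left(-3 + b\right) + 1\right)} = \sqrt{b - 2 \left(-2 + b\right)} = \sqrt{b - \left(-4 + 2 b\right)} = \sqrt{4 - b}$)
$G{\left(r{\left(u \right)},7 \right)} - \left(-3\right) 11 = \sqrt{4 - 2 \left(-5\right) \left(6 - 5\right)} - \left(-3\right) 11 = \sqrt{4 - 2 \left(-5\right) 1} - -33 = \sqrt{4 - -10} + 33 = \sqrt{4 + 10} + 33 = \sqrt{14} + 33 = 33 + \sqrt{14}$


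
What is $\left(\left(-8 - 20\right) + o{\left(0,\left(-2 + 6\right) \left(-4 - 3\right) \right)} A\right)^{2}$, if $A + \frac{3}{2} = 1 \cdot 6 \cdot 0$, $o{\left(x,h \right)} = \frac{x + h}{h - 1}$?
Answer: $\frac{729316}{841} \approx 867.2$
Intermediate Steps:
$o{\left(x,h \right)} = \frac{h + x}{-1 + h}$
$A = - \frac{3}{2}$ ($A = - \frac{3}{2} + 1 \cdot 6 \cdot 0 = - \frac{3}{2} + 6 \cdot 0 = - \frac{3}{2} + 0 = - \frac{3}{2} \approx -1.5$)
$\left(\left(-8 - 20\right) + o{\left(0,\left(-2 + 6\right) \left(-4 - 3\right) \right)} A\right)^{2} = \left(\left(-8 - 20\right) + \frac{\left(-2 + 6\right) \left(-4 - 3\right) + 0}{-1 + \left(-2 + 6\right) \left(-4 - 3\right)} \left(- \frac{3}{2}\right)\right)^{2} = \left(\left(-8 - 20\right) + \frac{4 \left(-7\right) + 0}{-1 + 4 \left(-7\right)} \left(- \frac{3}{2}\right)\right)^{2} = \left(-28 + \frac{-28 + 0}{-1 - 28} \left(- \frac{3}{2}\right)\right)^{2} = \left(-28 + \frac{1}{-29} \left(-28\right) \left(- \frac{3}{2}\right)\right)^{2} = \left(-28 + \left(- \frac{1}{29}\right) \left(-28\right) \left(- \frac{3}{2}\right)\right)^{2} = \left(-28 + \frac{28}{29} \left(- \frac{3}{2}\right)\right)^{2} = \left(-28 - \frac{42}{29}\right)^{2} = \left(- \frac{854}{29}\right)^{2} = \frac{729316}{841}$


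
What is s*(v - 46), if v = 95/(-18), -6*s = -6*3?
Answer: -923/6 ≈ -153.83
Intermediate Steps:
s = 3 (s = -(-1)*3 = -1/6*(-18) = 3)
v = -95/18 (v = 95*(-1/18) = -95/18 ≈ -5.2778)
s*(v - 46) = 3*(-95/18 - 46) = 3*(-923/18) = -923/6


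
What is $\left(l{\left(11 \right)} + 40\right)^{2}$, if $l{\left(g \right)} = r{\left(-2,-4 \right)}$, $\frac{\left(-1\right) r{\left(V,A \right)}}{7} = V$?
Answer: $2916$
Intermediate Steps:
$r{\left(V,A \right)} = - 7 V$
$l{\left(g \right)} = 14$ ($l{\left(g \right)} = \left(-7\right) \left(-2\right) = 14$)
$\left(l{\left(11 \right)} + 40\right)^{2} = \left(14 + 40\right)^{2} = 54^{2} = 2916$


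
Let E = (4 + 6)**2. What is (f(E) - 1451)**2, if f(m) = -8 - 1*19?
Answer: 2184484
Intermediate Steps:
E = 100 (E = 10**2 = 100)
f(m) = -27 (f(m) = -8 - 19 = -27)
(f(E) - 1451)**2 = (-27 - 1451)**2 = (-1478)**2 = 2184484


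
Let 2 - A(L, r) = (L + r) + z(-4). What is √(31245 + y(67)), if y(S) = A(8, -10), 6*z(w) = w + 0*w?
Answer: √281247/3 ≈ 176.78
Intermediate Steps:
z(w) = w/6 (z(w) = (w + 0*w)/6 = (w + 0)/6 = w/6)
A(L, r) = 8/3 - L - r (A(L, r) = 2 - ((L + r) + (⅙)*(-4)) = 2 - ((L + r) - ⅔) = 2 - (-⅔ + L + r) = 2 + (⅔ - L - r) = 8/3 - L - r)
y(S) = 14/3 (y(S) = 8/3 - 1*8 - 1*(-10) = 8/3 - 8 + 10 = 14/3)
√(31245 + y(67)) = √(31245 + 14/3) = √(93749/3) = √281247/3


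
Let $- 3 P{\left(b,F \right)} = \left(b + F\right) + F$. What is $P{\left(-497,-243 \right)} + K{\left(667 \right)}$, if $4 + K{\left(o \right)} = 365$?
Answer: $\frac{2066}{3} \approx 688.67$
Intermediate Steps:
$K{\left(o \right)} = 361$ ($K{\left(o \right)} = -4 + 365 = 361$)
$P{\left(b,F \right)} = - \frac{2 F}{3} - \frac{b}{3}$ ($P{\left(b,F \right)} = - \frac{\left(b + F\right) + F}{3} = - \frac{\left(F + b\right) + F}{3} = - \frac{b + 2 F}{3} = - \frac{2 F}{3} - \frac{b}{3}$)
$P{\left(-497,-243 \right)} + K{\left(667 \right)} = \left(\left(- \frac{2}{3}\right) \left(-243\right) - - \frac{497}{3}\right) + 361 = \left(162 + \frac{497}{3}\right) + 361 = \frac{983}{3} + 361 = \frac{2066}{3}$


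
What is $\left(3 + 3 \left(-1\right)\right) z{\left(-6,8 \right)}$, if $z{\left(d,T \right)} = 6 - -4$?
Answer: $0$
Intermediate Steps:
$z{\left(d,T \right)} = 10$ ($z{\left(d,T \right)} = 6 + 4 = 10$)
$\left(3 + 3 \left(-1\right)\right) z{\left(-6,8 \right)} = \left(3 + 3 \left(-1\right)\right) 10 = \left(3 - 3\right) 10 = 0 \cdot 10 = 0$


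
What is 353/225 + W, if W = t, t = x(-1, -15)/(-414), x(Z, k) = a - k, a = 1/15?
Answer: 23792/15525 ≈ 1.5325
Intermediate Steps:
a = 1/15 ≈ 0.066667
x(Z, k) = 1/15 - k
t = -113/3105 (t = (1/15 - 1*(-15))/(-414) = (1/15 + 15)*(-1/414) = (226/15)*(-1/414) = -113/3105 ≈ -0.036393)
W = -113/3105 ≈ -0.036393
353/225 + W = 353/225 - 113/3105 = 23792/15525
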